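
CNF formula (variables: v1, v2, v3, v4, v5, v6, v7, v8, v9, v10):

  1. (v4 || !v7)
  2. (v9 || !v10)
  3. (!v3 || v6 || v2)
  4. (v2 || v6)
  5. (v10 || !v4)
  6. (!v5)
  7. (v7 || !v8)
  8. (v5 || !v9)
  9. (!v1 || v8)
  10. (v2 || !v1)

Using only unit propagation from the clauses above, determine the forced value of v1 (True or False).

False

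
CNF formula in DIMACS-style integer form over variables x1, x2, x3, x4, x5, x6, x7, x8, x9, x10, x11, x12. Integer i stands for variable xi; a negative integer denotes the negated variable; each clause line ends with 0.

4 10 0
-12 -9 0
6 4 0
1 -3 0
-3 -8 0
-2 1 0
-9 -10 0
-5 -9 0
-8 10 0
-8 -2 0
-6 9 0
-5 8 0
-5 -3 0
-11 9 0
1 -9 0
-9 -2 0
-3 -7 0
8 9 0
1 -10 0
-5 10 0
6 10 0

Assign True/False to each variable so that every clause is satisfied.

x1=T, x2=F, x3=F, x4=T, x5=T, x6=F, x7=F, x8=T, x9=F, x10=T, x11=F, x12=F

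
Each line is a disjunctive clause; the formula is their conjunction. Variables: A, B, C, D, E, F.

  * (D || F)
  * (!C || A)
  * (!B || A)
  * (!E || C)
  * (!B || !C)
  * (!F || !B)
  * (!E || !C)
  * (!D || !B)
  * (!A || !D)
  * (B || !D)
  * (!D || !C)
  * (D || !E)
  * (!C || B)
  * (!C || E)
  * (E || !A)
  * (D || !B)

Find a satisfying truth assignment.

Try A = False.
  then C is forced to False.
  then B is forced to False.
  then E is forced to False.
  then D is forced to False.
  then F is forced to True.
Every clause has at least one true literal under this assignment.

A=F  B=F  C=F  D=F  E=F  F=T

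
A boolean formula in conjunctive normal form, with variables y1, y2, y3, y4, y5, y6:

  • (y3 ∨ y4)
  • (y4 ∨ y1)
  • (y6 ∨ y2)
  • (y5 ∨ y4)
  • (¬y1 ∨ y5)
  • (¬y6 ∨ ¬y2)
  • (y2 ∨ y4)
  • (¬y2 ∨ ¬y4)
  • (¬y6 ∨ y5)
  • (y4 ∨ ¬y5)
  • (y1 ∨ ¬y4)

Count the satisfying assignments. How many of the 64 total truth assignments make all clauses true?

The models are:
  y1=T y2=F y3=F y4=T y5=T y6=T
  y1=T y2=F y3=T y4=T y5=T y6=T
Count: 2.

2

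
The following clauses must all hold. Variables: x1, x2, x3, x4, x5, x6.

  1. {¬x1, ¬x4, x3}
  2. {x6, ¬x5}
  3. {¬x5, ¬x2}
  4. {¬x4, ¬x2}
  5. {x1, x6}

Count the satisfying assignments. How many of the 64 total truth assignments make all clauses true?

Split on x1, then x2.
  x1=T, x2=T: remaining (x3,x4,x5,x6) ∈ {(F,F,F,F); (F,F,F,T); (T,F,F,F); (T,F,F,T)} — 4.
  x1=T, x2=F: 9 of the 16 assignments to (x3,x4,x5,x6) work.
  x1=F, x2=T: remaining (x3,x4,x5,x6) ∈ {(F,F,F,T); (T,F,F,T)} — 2.
  x1=F, x2=F: forces x6=T; x3, x4, x5 free → 2^3 = 8.
Total: 4 + 9 + 2 + 8 = 23.

23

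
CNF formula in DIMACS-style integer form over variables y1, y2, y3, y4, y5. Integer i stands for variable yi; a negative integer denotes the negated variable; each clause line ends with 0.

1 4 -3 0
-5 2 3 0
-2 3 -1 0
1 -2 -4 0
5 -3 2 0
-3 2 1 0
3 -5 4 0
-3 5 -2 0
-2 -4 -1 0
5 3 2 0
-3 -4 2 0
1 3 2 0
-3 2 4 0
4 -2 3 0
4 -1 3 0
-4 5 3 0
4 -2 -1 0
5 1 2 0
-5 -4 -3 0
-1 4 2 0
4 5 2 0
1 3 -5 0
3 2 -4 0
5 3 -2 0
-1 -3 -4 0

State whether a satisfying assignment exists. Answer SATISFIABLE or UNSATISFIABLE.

UNSATISFIABLE

y3 = True:
  y2 = True:
    propagation gives y5=True, y4=False, y1=True; an empty clause results — contradiction.
  y2 = False:
    propagation gives y5=True, y1=True, y4=False; an empty clause results — contradiction.
y3 = False:
  y2 = True:
    propagation gives y1=False, y4=False; an empty clause results — contradiction.
  y2 = False:
    propagation gives y5=False; an empty clause results — contradiction.
Every branch closes, so no satisfying assignment exists.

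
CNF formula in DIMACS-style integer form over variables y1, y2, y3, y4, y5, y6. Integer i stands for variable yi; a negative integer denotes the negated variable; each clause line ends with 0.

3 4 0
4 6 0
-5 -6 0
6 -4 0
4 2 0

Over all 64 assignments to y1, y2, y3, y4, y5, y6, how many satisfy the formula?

Case analysis on y4 and y6:
  y4=T, y6=T: forces y5=F; y1, y2, y3 free → 2^3 = 8.
  y4=T, y6=F: a clause becomes empty — 0.
  y4=F, y6=T: remaining (y1,y2,y3,y5) ∈ {(F,T,T,F); (T,T,T,F)} — 2.
  y4=F, y6=F: a clause becomes empty — 0.
Total: 8 + 0 + 2 + 0 = 10.

10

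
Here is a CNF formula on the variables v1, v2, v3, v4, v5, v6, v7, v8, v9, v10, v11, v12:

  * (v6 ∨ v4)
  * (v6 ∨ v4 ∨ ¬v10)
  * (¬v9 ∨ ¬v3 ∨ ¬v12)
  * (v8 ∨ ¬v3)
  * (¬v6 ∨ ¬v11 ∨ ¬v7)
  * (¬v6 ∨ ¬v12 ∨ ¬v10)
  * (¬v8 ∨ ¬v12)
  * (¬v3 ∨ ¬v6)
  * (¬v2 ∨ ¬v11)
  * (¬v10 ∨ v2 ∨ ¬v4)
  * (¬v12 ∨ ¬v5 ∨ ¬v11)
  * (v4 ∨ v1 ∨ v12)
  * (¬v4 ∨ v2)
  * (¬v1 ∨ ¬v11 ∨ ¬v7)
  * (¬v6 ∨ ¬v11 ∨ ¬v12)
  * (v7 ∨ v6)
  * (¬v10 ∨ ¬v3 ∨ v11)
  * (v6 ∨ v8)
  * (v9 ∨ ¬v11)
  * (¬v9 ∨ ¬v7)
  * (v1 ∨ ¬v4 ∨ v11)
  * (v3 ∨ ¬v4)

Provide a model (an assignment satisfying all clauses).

v1=True, v2=False, v3=False, v4=False, v5=False, v6=True, v7=False, v8=False, v9=True, v10=False, v11=False, v12=False

Pure literal: v5 appears only negated; assign v5 = False.
Pure literal: v10 appears only negated; assign v10 = False.
Set v1 = True and propagate.
For the remaining variables, v2 = False, v3 = False, v4 = False, v6 = True, v7 = False, v8 = False, v9 = True, v11 = False, v12 = False works.
Every clause has at least one true literal under this assignment.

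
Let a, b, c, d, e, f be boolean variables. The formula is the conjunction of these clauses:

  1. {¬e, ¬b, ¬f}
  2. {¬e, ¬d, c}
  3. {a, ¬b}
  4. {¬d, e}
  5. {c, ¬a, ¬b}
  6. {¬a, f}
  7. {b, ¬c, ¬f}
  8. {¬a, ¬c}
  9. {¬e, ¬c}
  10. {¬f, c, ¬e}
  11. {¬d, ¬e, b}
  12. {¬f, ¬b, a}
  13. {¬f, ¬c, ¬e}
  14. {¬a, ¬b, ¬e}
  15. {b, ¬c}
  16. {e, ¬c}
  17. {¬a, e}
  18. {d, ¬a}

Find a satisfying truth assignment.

Branch on a: take a = False.
  then b is forced to False.
  then c is forced to False.
Set d = False and propagate.
Branch on e: take e = True.
  then f is forced to False.
Every clause has at least one true literal under this assignment.
Check each clause:
  1. {¬b, ¬f, ¬e} — ¬f is true.
  2. {c, ¬d, ¬e} — ¬d is true.
  3. {a, ¬b} — ¬b is true.
  4. {e, ¬d} — ¬d is true.
  5. {c, ¬a, ¬b} — ¬a is true.
  6. {¬a, f} — ¬a is true.
  7. {b, ¬f, ¬c} — ¬f is true.
  8. {¬c, ¬a} — ¬c is true.
  9. {¬c, ¬e} — ¬c is true.
  10. {¬f, ¬e, c} — ¬f is true.
  11. {¬d, b, ¬e} — ¬d is true.
  12. {¬b, a, ¬f} — ¬f is true.
  13. {¬e, ¬c, ¬f} — ¬f is true.
  14. {¬e, ¬b, ¬a} — ¬b is true.
  15. {¬c, b} — ¬c is true.
  16. {e, ¬c} — ¬c is true.
  17. {e, ¬a} — e is true.
  18. {¬a, d} — ¬a is true.

a=F, b=F, c=F, d=F, e=T, f=F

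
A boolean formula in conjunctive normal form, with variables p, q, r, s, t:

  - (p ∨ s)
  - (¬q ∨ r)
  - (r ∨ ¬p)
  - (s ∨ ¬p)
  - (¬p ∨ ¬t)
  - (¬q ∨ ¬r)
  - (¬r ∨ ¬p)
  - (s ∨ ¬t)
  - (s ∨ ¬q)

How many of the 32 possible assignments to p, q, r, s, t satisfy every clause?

The models are:
  p=F q=F r=F s=T t=F
  p=F q=F r=F s=T t=T
  p=F q=F r=T s=T t=F
  p=F q=F r=T s=T t=T
That's 4 in total.

4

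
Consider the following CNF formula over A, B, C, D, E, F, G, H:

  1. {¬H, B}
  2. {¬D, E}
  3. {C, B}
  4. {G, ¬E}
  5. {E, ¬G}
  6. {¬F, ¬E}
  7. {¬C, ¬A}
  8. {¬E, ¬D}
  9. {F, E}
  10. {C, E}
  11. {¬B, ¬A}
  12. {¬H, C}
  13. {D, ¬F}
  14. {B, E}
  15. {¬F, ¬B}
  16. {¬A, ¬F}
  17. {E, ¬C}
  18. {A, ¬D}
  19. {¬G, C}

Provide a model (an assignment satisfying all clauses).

A = False, B = True, C = True, D = False, E = True, F = False, G = True, H = True

Try A = False.
  then D is forced to False.
  then F is forced to False.
  then E is forced to True.
  then G is forced to True.
  then C is forced to True.
Try B = True.
H is now unconstrained; take H = True.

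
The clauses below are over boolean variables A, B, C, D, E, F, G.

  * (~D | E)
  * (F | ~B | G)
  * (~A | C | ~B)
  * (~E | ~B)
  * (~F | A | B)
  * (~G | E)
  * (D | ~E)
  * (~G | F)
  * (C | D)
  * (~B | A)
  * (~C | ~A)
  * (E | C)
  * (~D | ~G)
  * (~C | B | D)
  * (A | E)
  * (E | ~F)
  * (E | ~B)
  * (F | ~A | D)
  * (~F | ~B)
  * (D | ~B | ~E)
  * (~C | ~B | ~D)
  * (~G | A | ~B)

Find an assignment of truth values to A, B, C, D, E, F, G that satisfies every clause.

Set A = True and propagate.
  then C is forced to False.
  then B is forced to False.
  then D is forced to True.
  then E is forced to True.
  then G is forced to False.
F is now unconstrained; take F = True.

A = True, B = False, C = False, D = True, E = True, F = True, G = False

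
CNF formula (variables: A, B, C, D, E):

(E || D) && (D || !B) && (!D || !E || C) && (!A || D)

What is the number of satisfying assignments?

14

Case analysis on D and E:
  D=1, E=1: remaining (A,B,C) ∈ {(0,0,1); (0,1,1); (1,0,1); (1,1,1)} — 4.
  D=1, E=0: A, B, C free → 2^3 = 8.
  D=0, E=1: remaining (A,B,C) ∈ {(0,0,0); (0,0,1)} — 2.
  D=0, E=0: a clause becomes empty — 0.
Total: 4 + 8 + 2 + 0 = 14.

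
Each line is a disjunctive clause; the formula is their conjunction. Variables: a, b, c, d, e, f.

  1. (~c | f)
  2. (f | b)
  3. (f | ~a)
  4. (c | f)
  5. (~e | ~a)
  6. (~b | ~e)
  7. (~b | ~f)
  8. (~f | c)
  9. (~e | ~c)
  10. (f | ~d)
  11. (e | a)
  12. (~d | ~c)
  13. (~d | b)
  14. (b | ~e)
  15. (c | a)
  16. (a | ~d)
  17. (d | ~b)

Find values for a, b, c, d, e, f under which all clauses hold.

Set a = True and propagate.
  then f is forced to True.
  then e is forced to False.
  then b is forced to False.
  then c is forced to True.
  then d is forced to False.

a=T, b=F, c=T, d=F, e=F, f=T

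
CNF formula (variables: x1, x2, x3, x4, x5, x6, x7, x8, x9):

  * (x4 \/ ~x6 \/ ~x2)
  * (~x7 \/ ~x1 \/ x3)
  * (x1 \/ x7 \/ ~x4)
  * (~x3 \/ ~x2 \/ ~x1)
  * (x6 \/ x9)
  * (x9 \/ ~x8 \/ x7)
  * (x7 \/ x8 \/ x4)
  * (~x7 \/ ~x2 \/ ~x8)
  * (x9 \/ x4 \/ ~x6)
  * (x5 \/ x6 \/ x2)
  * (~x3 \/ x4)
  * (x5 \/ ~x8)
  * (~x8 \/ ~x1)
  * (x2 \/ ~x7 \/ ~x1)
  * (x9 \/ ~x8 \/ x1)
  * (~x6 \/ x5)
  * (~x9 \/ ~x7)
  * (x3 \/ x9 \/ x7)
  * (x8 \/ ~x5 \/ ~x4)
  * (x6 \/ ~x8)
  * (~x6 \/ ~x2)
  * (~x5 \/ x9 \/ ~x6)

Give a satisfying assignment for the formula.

x1=False  x2=False  x3=False  x4=False  x5=True  x6=True  x7=False  x8=True  x9=True

Check each clause:
  1. (~x2 \/ x4 \/ ~x6) — ~x2 is true.
  2. (~x7 \/ ~x1 \/ x3) — ~x7 is true.
  3. (x7 \/ x1 \/ ~x4) — ~x4 is true.
  4. (~x2 \/ ~x1 \/ ~x3) — ~x3 is true.
  5. (x9 \/ x6) — x9 is true.
  6. (x7 \/ x9 \/ ~x8) — x9 is true.
  7. (x8 \/ x7 \/ x4) — x8 is true.
  8. (~x7 \/ ~x8 \/ ~x2) — ~x7 is true.
  9. (x9 \/ ~x6 \/ x4) — x9 is true.
  10. (x2 \/ x6 \/ x5) — x5 is true.
  11. (~x3 \/ x4) — ~x3 is true.
  12. (x5 \/ ~x8) — x5 is true.
  13. (~x8 \/ ~x1) — ~x1 is true.
  14. (x2 \/ ~x7 \/ ~x1) — ~x7 is true.
  15. (x1 \/ x9 \/ ~x8) — x9 is true.
  16. (~x6 \/ x5) — x5 is true.
  17. (~x9 \/ ~x7) — ~x7 is true.
  18. (x3 \/ x7 \/ x9) — x9 is true.
  19. (~x5 \/ ~x4 \/ x8) — x8 is true.
  20. (~x8 \/ x6) — x6 is true.
  21. (~x2 \/ ~x6) — ~x2 is true.
  22. (~x5 \/ ~x6 \/ x9) — x9 is true.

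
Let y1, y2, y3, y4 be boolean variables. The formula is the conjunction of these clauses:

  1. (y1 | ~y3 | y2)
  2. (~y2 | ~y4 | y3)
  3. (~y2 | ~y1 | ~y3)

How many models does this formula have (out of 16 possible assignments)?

Split on y2, then y3.
  y2=T, y3=T: remaining (y1,y4) ∈ {(F,F); (F,T)} — 2.
  y2=T, y3=F: remaining (y1,y4) ∈ {(F,F); (T,F)} — 2.
  y2=F, y3=T: remaining (y1,y4) ∈ {(T,F); (T,T)} — 2.
  y2=F, y3=F: remaining (y1,y4) ∈ {(F,F); (F,T); (T,F); (T,T)} — 4.
Total: 2 + 2 + 2 + 4 = 10.

10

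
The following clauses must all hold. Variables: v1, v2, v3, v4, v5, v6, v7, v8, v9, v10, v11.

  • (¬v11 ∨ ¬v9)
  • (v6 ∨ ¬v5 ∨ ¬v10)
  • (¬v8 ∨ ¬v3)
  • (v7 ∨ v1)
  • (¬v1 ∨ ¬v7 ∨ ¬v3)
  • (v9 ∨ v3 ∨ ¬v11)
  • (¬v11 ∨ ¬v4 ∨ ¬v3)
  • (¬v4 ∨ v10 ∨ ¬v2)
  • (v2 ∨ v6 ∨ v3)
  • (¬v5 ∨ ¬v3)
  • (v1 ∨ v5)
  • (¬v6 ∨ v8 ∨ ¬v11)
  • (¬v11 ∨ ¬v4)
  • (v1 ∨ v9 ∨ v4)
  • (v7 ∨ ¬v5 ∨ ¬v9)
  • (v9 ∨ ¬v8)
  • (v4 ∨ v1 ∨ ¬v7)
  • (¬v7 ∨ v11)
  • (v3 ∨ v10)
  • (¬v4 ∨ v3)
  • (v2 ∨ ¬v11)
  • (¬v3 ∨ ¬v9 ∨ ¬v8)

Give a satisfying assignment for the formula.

v1=True, v2=True, v3=False, v4=False, v5=False, v6=False, v7=False, v8=False, v9=True, v10=True, v11=False

Set v1 = True and propagate.
Try v2 = True.
The remaining clauses are satisfied by v3 = False, v4 = False, v5 = False, v6 = False, v7 = False, v8 = False, v9 = True, v10 = True, v11 = False.
Check each clause:
  1. (¬v11 ∨ ¬v9) — ¬v11 is true.
  2. (¬v10 ∨ v6 ∨ ¬v5) — ¬v5 is true.
  3. (¬v3 ∨ ¬v8) — ¬v8 is true.
  4. (v1 ∨ v7) — v1 is true.
  5. (¬v7 ∨ ¬v3 ∨ ¬v1) — ¬v7 is true.
  6. (¬v11 ∨ v9 ∨ v3) — v9 is true.
  7. (¬v4 ∨ ¬v11 ∨ ¬v3) — ¬v3 is true.
  8. (¬v4 ∨ v10 ∨ ¬v2) — v10 is true.
  9. (v3 ∨ v2 ∨ v6) — v2 is true.
  10. (¬v5 ∨ ¬v3) — ¬v5 is true.
  11. (v1 ∨ v5) — v1 is true.
  12. (¬v6 ∨ ¬v11 ∨ v8) — ¬v6 is true.
  13. (¬v11 ∨ ¬v4) — ¬v4 is true.
  14. (v4 ∨ v1 ∨ v9) — v1 is true.
  15. (v7 ∨ ¬v5 ∨ ¬v9) — ¬v5 is true.
  16. (v9 ∨ ¬v8) — ¬v8 is true.
  17. (v1 ∨ ¬v7 ∨ v4) — v1 is true.
  18. (¬v7 ∨ v11) — ¬v7 is true.
  19. (v3 ∨ v10) — v10 is true.
  20. (¬v4 ∨ v3) — ¬v4 is true.
  21. (v2 ∨ ¬v11) — v2 is true.
  22. (¬v8 ∨ ¬v9 ∨ ¬v3) — ¬v8 is true.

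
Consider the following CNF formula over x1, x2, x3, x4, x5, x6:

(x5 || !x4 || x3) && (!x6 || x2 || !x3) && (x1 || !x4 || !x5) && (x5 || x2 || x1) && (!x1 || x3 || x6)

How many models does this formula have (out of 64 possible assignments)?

31

Case analysis on x1 and x3:
  x1=1, x3=1: x4, x5 free; 3 ways for (x2,x6) × 2^2 = 12.
  x1=1, x3=0: x2 free; 3 ways for (x4,x5,x6) × 2^1 = 6.
  x1=0, x3=1: 7 of the 16 assignments to (x2,x4,x5,x6) work.
  x1=0, x3=0: x6 free; 3 ways for (x2,x4,x5) × 2^1 = 6.
Total: 12 + 6 + 7 + 6 = 31.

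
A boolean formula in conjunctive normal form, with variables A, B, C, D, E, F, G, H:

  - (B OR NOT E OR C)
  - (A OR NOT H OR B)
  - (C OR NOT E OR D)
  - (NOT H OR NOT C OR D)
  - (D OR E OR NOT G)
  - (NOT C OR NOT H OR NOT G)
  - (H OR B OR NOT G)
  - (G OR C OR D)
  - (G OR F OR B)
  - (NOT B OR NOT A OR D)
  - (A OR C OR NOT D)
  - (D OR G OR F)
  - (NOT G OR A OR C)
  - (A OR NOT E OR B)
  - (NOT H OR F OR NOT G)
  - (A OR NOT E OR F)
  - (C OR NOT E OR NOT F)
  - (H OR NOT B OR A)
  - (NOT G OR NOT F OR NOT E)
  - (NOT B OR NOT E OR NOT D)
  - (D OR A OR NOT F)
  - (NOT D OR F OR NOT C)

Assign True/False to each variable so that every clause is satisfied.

A=T  B=F  C=T  D=T  E=F  F=T  G=F  H=T

Try A = True.
The remaining clauses are satisfied by B = False, C = True, D = True, E = False, F = True, G = False, H = True.
Every clause has at least one true literal under this assignment.
Check each clause:
  1. (B OR C OR NOT E) — C is true.
  2. (B OR A OR NOT H) — A is true.
  3. (D OR C OR NOT E) — C is true.
  4. (NOT H OR NOT C OR D) — D is true.
  5. (E OR D OR NOT G) — NOT G is true.
  6. (NOT H OR NOT C OR NOT G) — NOT G is true.
  7. (B OR H OR NOT G) — H is true.
  8. (C OR D OR G) — C is true.
  9. (G OR B OR F) — F is true.
  10. (NOT B OR NOT A OR D) — D is true.
  11. (C OR NOT D OR A) — A is true.
  12. (D OR F OR G) — D is true.
  13. (NOT G OR C OR A) — A is true.
  14. (B OR NOT E OR A) — A is true.
  15. (NOT G OR F OR NOT H) — NOT G is true.
  16. (F OR A OR NOT E) — A is true.
  17. (C OR NOT F OR NOT E) — C is true.
  18. (H OR A OR NOT B) — H is true.
  19. (NOT E OR NOT F OR NOT G) — NOT G is true.
  20. (NOT E OR NOT B OR NOT D) — NOT E is true.
  21. (NOT F OR A OR D) — A is true.
  22. (F OR NOT C OR NOT D) — F is true.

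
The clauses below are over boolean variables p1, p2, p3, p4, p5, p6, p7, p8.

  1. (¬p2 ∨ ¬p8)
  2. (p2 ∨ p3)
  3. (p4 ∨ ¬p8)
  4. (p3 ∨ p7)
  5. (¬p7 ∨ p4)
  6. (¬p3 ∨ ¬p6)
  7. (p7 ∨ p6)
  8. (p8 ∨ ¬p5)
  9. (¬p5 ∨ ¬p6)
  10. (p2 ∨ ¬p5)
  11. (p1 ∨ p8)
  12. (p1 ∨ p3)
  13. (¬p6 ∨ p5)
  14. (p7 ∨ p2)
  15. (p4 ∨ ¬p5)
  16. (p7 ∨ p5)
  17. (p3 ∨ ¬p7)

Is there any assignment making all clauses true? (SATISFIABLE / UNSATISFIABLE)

Pure literal: p1 appears only positively; assign p1 = True.
p4 occurs only positively in the remaining clauses — set p4 = True.
Branch on p2: take p2 = True.
  then p8 is forced to False.
  then p5 is forced to False.
  then p6 is forced to False.
  then p7 is forced to True.
  then p3 is forced to True.
Every clause has at least one true literal under this assignment.
So p1 = T, p2 = T, p3 = T, p4 = T, p5 = F, p6 = F, p7 = T, p8 = F is a satisfying assignment.

SATISFIABLE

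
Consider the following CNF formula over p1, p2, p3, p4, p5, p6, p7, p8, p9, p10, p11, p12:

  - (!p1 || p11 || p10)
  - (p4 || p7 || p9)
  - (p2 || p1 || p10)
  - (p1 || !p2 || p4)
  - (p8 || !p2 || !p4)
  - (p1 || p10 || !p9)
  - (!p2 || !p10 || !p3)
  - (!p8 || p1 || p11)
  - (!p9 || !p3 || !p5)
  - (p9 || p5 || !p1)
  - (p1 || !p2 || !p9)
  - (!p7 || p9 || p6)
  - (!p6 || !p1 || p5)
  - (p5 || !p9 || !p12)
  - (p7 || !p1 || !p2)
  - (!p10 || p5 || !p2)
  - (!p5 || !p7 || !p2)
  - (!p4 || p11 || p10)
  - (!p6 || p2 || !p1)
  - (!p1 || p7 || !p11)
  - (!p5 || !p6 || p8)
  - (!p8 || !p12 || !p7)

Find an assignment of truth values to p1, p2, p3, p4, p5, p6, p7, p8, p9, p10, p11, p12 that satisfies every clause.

p1=0, p2=0, p3=1, p4=0, p5=0, p6=1, p7=1, p8=1, p9=0, p10=1, p11=1, p12=0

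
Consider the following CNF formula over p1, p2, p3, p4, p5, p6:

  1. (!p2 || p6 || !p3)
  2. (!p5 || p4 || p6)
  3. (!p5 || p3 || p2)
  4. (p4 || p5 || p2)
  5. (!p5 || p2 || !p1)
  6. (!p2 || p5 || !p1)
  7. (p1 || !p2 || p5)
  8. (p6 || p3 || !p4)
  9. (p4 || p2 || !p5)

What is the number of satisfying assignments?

16

Split on p2, then p5.
  p2=1, p5=1: forces p6=1; p1, p3, p4 free → 2^3 = 8.
  p2=1, p5=0: a clause becomes empty — 0.
  p2=0, p5=1: remaining (p1,p3,p4,p6) ∈ {(0,1,1,0); (0,1,1,1)} — 2.
  p2=0, p5=0: p1 free; 3 ways for (p3,p4,p6) × 2^1 = 6.
Total: 8 + 0 + 2 + 6 = 16.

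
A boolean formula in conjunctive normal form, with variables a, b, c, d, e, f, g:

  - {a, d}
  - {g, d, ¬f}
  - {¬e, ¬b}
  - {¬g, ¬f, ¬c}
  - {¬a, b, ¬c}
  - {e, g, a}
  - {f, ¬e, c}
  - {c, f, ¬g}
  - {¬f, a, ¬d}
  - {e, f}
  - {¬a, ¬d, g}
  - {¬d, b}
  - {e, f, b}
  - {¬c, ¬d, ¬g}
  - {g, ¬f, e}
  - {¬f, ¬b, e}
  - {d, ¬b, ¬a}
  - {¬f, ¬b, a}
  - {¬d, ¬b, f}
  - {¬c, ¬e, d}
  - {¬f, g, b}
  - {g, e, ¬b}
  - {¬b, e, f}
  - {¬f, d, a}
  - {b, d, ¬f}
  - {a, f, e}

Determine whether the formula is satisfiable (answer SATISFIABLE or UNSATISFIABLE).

UNSATISFIABLE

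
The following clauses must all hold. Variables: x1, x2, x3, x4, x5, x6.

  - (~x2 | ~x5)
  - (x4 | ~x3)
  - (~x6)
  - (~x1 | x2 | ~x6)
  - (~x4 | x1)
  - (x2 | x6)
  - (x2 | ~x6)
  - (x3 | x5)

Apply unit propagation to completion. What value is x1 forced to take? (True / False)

True

(~x6) is a unit clause: x6 = False.
From (x2 | x6) and x6 = False: x2 = True.
In (~x5 | ~x2), ~x2 is now false; ~x5 must hold, so x5 = False.
In (x3 | x5), x5 is now false; x3 must hold, so x3 = True.
In (x4 | ~x3), ~x3 is now false; x4 must hold, so x4 = True.
From (x1 | ~x4) and x4 = True: x1 = True.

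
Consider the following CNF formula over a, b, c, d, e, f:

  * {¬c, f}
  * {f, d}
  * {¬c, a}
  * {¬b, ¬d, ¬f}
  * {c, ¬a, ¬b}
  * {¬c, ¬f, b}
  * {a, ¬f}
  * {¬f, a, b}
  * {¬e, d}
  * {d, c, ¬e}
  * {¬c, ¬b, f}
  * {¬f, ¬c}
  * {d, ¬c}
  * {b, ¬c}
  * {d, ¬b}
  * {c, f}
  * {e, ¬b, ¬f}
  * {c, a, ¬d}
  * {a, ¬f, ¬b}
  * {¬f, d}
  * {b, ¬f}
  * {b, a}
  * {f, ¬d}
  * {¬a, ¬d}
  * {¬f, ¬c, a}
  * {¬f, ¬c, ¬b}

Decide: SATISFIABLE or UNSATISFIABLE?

f = True:
  propagation gives a=True, c=False, b=False; an empty clause results — contradiction.
f = False:
  propagation gives c=False; an empty clause results — contradiction.
Every branch closes, so no satisfying assignment exists.

UNSATISFIABLE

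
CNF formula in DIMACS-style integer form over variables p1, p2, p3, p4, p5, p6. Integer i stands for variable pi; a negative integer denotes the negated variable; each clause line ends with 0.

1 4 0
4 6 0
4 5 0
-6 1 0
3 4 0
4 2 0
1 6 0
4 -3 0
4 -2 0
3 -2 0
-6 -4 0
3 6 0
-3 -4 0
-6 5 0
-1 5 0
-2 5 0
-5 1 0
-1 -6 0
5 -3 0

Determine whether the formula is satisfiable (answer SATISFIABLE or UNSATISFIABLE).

p4 = True:
  propagation gives p6=False, p1=True, p3=True; an empty clause results — contradiction.
p4 = False:
  propagation gives p1=True, p6=True; an empty clause results — contradiction.
Every branch closes, so no satisfying assignment exists.

UNSATISFIABLE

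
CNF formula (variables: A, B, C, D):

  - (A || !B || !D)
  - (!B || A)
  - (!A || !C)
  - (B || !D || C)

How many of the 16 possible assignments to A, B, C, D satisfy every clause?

6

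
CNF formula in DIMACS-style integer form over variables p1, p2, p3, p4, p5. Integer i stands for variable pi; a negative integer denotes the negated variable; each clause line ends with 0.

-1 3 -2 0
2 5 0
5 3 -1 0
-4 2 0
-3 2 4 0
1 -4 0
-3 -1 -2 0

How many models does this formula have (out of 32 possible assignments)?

6

The models are:
  p1=F p2=F p3=F p4=F p5=T
  p1=F p2=T p3=F p4=F p5=F
  p1=F p2=T p3=F p4=F p5=T
  p1=F p2=T p3=T p4=F p5=F
  p1=F p2=T p3=T p4=F p5=T
  p1=T p2=F p3=F p4=F p5=T
Count: 6.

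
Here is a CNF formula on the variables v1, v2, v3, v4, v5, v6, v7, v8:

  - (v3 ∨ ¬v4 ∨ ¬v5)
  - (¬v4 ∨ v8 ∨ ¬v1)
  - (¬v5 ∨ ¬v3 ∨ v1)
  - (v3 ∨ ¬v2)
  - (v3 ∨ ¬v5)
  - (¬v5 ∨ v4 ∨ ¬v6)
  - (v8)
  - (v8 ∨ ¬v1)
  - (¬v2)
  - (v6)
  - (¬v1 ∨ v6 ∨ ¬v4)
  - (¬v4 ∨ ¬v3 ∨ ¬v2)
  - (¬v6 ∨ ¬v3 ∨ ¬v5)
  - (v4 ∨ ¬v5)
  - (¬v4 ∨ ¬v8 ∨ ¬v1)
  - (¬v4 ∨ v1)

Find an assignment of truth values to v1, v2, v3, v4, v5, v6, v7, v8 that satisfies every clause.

v1=True  v2=False  v3=False  v4=False  v5=False  v6=True  v7=False  v8=True

Check each clause:
  1. (¬v4 ∨ v3 ∨ ¬v5) — ¬v4 is true.
  2. (¬v1 ∨ ¬v4 ∨ v8) — v8 is true.
  3. (v1 ∨ ¬v5 ∨ ¬v3) — v1 is true.
  4. (¬v2 ∨ v3) — ¬v2 is true.
  5. (¬v5 ∨ v3) — ¬v5 is true.
  6. (¬v5 ∨ v4 ∨ ¬v6) — ¬v5 is true.
  7. (v8) — v8 is true.
  8. (¬v1 ∨ v8) — v8 is true.
  9. (¬v2) — ¬v2 is true.
  10. (v6) — v6 is true.
  11. (v6 ∨ ¬v4 ∨ ¬v1) — ¬v4 is true.
  12. (¬v3 ∨ ¬v2 ∨ ¬v4) — ¬v4 is true.
  13. (¬v6 ∨ ¬v3 ∨ ¬v5) — ¬v5 is true.
  14. (¬v5 ∨ v4) — ¬v5 is true.
  15. (¬v4 ∨ ¬v8 ∨ ¬v1) — ¬v4 is true.
  16. (v1 ∨ ¬v4) — v1 is true.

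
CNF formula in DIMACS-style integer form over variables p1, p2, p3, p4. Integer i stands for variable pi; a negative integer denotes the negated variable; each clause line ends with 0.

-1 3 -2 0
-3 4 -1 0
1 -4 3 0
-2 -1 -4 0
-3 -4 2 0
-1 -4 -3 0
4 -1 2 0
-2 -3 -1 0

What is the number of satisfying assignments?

Satisfying assignments:
  p1=0 p2=0 p3=0 p4=0
  p1=0 p2=0 p3=1 p4=0
  p1=0 p2=1 p3=0 p4=0
  p1=0 p2=1 p3=1 p4=0
  p1=0 p2=1 p3=1 p4=1
  p1=1 p2=0 p3=0 p4=1
That's 6 in total.

6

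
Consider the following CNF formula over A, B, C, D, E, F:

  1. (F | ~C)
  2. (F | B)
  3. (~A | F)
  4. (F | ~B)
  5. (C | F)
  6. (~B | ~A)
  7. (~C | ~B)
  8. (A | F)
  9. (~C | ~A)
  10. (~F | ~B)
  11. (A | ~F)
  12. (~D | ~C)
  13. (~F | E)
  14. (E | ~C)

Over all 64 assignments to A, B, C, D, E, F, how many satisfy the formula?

2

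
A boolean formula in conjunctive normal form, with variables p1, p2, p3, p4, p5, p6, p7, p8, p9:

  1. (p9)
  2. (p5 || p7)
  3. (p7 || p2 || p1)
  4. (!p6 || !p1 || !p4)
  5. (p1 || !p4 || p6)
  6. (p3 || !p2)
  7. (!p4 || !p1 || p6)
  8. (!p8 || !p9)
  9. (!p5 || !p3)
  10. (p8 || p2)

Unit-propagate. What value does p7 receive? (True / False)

(p9) stands alone — p9 = True.
(!p9 || !p8): since p9 = True, the clause reduces to (!p8). p8 = False.
In (p2 || p8), p8 is now false; p2 must hold, so p2 = True.
In (p3 || !p2), !p2 is now false; p3 must hold, so p3 = True.
From (!p3 || !p5) and p3 = True: p5 = False.
(p5 || p7) with p5 = False leaves only p7, so p7 = True.

True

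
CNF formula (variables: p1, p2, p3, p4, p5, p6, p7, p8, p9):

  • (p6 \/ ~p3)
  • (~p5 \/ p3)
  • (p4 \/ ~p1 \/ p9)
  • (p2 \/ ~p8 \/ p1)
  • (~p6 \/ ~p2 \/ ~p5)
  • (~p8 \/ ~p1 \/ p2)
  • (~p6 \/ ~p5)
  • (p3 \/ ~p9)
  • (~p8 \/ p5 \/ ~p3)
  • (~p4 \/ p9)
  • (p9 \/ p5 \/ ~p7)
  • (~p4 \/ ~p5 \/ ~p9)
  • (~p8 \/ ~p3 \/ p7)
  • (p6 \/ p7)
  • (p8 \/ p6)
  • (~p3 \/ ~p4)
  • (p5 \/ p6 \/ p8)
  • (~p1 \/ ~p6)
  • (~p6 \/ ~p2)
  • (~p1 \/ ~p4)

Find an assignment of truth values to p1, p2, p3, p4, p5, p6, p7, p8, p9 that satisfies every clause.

p1=F, p2=F, p3=T, p4=F, p5=F, p6=T, p7=F, p8=F, p9=T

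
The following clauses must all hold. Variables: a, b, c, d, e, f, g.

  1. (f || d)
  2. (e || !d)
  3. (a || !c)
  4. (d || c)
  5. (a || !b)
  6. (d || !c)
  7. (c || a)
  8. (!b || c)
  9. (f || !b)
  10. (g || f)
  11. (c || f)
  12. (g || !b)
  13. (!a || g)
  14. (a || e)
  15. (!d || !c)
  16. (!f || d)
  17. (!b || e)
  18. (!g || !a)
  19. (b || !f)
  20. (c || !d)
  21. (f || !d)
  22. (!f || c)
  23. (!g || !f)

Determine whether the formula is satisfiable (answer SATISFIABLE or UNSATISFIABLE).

UNSATISFIABLE

c = True:
  propagation gives a=True, d=True; an empty clause results — contradiction.
c = False:
  propagation gives d=True; an empty clause results — contradiction.
Every branch closes, so no satisfying assignment exists.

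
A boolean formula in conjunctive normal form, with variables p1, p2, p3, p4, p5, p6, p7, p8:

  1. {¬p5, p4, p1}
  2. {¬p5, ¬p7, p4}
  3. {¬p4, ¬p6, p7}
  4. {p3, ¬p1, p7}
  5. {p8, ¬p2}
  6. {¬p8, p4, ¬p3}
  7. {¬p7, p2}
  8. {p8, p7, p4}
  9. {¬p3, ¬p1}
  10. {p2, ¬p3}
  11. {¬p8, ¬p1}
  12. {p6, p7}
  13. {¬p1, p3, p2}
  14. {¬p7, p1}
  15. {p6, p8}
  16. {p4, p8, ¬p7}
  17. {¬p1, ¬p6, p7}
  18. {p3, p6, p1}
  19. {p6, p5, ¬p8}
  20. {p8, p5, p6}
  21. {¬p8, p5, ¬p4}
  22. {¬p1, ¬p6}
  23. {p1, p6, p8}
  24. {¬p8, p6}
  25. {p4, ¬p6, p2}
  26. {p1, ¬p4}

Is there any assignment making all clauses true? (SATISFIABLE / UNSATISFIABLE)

SATISFIABLE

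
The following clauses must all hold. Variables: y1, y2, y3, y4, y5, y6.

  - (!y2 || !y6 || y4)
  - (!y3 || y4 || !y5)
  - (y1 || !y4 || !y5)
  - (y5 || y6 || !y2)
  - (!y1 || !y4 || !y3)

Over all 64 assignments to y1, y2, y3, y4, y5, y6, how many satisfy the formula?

Case analysis on y4 and y5:
  y4=1, y5=1: remaining (y1,y2,y3,y6) ∈ {(1,0,0,0); (1,0,0,1); (1,1,0,0); (1,1,0,1)} — 4.
  y4=1, y5=0: 9 of the 16 assignments to (y1,y2,y3,y6) work.
  y4=0, y5=1: y1 free; 3 ways for (y2,y3,y6) × 2^1 = 6.
  y4=0, y5=0: forces y2=0; y1, y3, y6 free → 2^3 = 8.
Total: 4 + 9 + 6 + 8 = 27.

27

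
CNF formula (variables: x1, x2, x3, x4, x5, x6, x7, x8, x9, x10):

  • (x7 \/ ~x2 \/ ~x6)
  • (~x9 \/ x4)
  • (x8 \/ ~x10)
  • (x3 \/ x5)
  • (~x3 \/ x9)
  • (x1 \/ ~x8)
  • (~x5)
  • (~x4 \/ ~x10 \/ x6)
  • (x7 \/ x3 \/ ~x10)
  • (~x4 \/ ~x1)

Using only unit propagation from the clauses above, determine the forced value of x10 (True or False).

False

(~x5) stands alone — x5 = False.
(x3 \/ x5) with x5 = False leaves only x3, so x3 = True.
From (~x3 \/ x9) and x3 = True: x9 = True.
(x4 \/ ~x9) with x9 = True leaves only x4, so x4 = True.
(~x4 \/ ~x1) with x4 = True leaves only ~x1, so x1 = False.
From (x1 \/ ~x8) and x1 = False: x8 = False.
(~x10 \/ x8): since x8 = False, the clause reduces to (~x10). x10 = False.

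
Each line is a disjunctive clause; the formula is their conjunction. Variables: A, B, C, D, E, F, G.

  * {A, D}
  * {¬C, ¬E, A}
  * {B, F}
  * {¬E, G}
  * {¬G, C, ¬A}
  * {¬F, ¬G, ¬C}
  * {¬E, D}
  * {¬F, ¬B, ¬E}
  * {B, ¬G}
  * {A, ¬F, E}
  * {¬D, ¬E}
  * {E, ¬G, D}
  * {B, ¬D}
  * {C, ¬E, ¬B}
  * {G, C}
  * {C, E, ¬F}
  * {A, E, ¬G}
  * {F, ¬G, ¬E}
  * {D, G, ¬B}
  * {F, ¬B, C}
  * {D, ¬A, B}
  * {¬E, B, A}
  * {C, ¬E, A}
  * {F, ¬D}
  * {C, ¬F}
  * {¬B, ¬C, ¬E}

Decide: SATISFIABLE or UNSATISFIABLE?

Set A = True and propagate.
Branch on B: take B = True.
For the remaining variables, C = True, D = True, E = False, F = True, G = False works.
So A=T  B=T  C=T  D=T  E=F  F=T  G=F is a satisfying assignment.

SATISFIABLE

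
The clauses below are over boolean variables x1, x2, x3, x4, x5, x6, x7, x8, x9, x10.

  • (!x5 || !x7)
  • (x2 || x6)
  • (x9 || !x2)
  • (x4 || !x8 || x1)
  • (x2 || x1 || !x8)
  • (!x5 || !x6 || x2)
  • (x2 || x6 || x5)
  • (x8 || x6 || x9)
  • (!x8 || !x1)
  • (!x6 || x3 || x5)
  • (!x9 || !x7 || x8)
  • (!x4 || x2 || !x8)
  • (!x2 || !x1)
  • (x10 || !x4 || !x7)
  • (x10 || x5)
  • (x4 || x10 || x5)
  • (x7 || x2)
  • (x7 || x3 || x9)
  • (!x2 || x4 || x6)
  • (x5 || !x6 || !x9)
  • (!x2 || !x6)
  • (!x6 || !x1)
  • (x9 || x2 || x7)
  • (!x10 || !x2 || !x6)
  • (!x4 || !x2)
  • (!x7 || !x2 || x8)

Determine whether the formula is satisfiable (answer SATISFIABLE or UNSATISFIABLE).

SATISFIABLE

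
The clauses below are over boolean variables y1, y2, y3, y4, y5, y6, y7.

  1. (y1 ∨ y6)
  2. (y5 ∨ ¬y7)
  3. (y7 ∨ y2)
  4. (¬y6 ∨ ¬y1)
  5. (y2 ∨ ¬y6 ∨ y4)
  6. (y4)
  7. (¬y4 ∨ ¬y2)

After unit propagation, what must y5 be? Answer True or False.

True

(y4) stands alone — y4 = True.
In (¬y4 ∨ ¬y2), ¬y4 is now false; ¬y2 must hold, so y2 = False.
(y7 ∨ y2): since y2 = False, the clause reduces to (y7). y7 = True.
(¬y7 ∨ y5): since y7 = True, the clause reduces to (y5). y5 = True.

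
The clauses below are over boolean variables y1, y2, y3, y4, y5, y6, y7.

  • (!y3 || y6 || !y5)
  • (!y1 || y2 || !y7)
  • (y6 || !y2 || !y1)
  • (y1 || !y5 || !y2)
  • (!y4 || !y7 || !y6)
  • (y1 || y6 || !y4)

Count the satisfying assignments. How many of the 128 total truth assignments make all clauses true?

Case analysis on y1 and y6:
  y1=1, y6=1: y3, y5 free; 5 ways for (y2,y4,y7) × 2^2 = 20.
  y1=1, y6=0: y4 free; 3 ways for (y2,y3,y5,y7) × 2^1 = 6.
  y1=0, y6=1: y3 free; 9 ways for (y2,y4,y5,y7) × 2^1 = 18.
  y1=0, y6=0: y7 free; 5 ways for (y2,y3,y4,y5) × 2^1 = 10.
Total: 20 + 6 + 18 + 10 = 54.

54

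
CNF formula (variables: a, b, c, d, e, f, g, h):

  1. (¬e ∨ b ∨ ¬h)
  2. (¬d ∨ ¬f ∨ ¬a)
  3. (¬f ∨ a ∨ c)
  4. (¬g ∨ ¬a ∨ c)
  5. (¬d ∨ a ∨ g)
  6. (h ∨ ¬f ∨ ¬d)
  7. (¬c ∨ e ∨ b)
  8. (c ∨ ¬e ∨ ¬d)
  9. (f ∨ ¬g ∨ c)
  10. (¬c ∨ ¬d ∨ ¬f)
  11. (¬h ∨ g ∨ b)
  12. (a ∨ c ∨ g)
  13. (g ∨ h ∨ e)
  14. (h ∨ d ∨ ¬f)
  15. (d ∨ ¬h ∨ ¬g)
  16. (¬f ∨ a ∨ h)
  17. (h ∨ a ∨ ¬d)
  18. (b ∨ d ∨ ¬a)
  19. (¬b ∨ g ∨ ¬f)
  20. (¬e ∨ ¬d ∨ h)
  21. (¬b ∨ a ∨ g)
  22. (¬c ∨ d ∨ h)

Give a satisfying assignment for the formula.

a=T, b=T, c=T, d=F, e=T, f=F, g=F, h=T

Check each clause:
  1. (¬e ∨ b ∨ ¬h) — b is true.
  2. (¬f ∨ ¬d ∨ ¬a) — ¬f is true.
  3. (c ∨ ¬f ∨ a) — a is true.
  4. (c ∨ ¬g ∨ ¬a) — ¬g is true.
  5. (¬d ∨ a ∨ g) — a is true.
  6. (h ∨ ¬f ∨ ¬d) — h is true.
  7. (¬c ∨ b ∨ e) — b is true.
  8. (c ∨ ¬d ∨ ¬e) — c is true.
  9. (f ∨ ¬g ∨ c) — ¬g is true.
  10. (¬d ∨ ¬f ∨ ¬c) — ¬f is true.
  11. (g ∨ b ∨ ¬h) — b is true.
  12. (c ∨ a ∨ g) — a is true.
  13. (e ∨ h ∨ g) — h is true.
  14. (h ∨ ¬f ∨ d) — h is true.
  15. (d ∨ ¬g ∨ ¬h) — ¬g is true.
  16. (a ∨ h ∨ ¬f) — h is true.
  17. (h ∨ a ∨ ¬d) — h is true.
  18. (¬a ∨ d ∨ b) — b is true.
  19. (¬f ∨ g ∨ ¬b) — ¬f is true.
  20. (¬e ∨ ¬d ∨ h) — h is true.
  21. (¬b ∨ a ∨ g) — a is true.
  22. (¬c ∨ d ∨ h) — h is true.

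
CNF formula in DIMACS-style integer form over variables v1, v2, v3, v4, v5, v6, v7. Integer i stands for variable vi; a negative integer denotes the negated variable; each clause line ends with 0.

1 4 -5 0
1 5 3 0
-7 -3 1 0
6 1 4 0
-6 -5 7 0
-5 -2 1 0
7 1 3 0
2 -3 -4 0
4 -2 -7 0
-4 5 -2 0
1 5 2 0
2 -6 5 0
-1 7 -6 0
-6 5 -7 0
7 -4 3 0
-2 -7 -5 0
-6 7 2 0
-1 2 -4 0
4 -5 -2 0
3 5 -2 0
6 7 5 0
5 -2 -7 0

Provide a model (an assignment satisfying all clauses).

v1=1, v2=0, v3=0, v4=0, v5=1, v6=1, v7=1

Try v1 = True.
Try v2 = False.
  then v4 is forced to False.
The remaining clauses are satisfied by v3 = False, v5 = True, v6 = True, v7 = True.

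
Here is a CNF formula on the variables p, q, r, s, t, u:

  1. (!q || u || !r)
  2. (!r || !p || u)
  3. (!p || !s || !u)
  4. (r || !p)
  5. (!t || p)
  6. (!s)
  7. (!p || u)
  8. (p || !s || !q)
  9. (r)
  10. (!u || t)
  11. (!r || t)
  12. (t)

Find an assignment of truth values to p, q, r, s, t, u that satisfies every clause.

p = T, q = T, r = T, s = F, t = T, u = T

Check each clause:
  1. (!r || u || !q) — u is true.
  2. (!p || !r || u) — u is true.
  3. (!u || !s || !p) — !s is true.
  4. (!p || r) — r is true.
  5. (p || !t) — p is true.
  6. (!s) — !s is true.
  7. (!p || u) — u is true.
  8. (p || !q || !s) — p is true.
  9. (r) — r is true.
  10. (!u || t) — t is true.
  11. (t || !r) — t is true.
  12. (t) — t is true.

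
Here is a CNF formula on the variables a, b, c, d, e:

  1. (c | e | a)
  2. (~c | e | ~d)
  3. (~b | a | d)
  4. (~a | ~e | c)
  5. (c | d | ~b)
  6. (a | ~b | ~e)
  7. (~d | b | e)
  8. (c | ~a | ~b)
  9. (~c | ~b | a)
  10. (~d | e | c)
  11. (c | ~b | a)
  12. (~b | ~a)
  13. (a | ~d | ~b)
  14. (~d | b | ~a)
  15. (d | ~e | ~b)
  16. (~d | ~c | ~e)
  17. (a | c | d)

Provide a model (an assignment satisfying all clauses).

a=1, b=0, c=0, d=0, e=0

Try a = True.
  then b is forced to False.
  then d is forced to False.
Set c = False and propagate.
  then e is forced to False.
Every clause has at least one true literal under this assignment.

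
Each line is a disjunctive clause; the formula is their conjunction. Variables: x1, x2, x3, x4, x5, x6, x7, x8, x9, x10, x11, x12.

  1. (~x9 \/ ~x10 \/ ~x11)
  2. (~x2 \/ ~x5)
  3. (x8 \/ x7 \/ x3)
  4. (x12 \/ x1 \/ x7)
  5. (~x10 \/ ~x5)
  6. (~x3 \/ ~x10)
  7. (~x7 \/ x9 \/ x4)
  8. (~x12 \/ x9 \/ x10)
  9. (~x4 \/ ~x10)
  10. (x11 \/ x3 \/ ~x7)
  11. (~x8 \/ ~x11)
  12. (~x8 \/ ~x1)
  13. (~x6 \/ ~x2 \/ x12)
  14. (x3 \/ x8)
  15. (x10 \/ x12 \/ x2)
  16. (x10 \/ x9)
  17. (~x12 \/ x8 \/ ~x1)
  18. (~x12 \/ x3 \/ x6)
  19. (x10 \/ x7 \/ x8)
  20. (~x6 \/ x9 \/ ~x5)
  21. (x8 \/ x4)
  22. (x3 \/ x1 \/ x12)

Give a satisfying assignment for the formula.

x1=0  x2=0  x3=0  x4=0  x5=1  x6=1  x7=0  x8=1  x9=1  x10=0  x11=0  x12=1

Check each clause:
  1. (~x9 \/ ~x10 \/ ~x11) — ~x11 is true.
  2. (~x5 \/ ~x2) — ~x2 is true.
  3. (x3 \/ x8 \/ x7) — x8 is true.
  4. (x12 \/ x1 \/ x7) — x12 is true.
  5. (~x5 \/ ~x10) — ~x10 is true.
  6. (~x10 \/ ~x3) — ~x3 is true.
  7. (x4 \/ x9 \/ ~x7) — x9 is true.
  8. (~x12 \/ x9 \/ x10) — x9 is true.
  9. (~x10 \/ ~x4) — ~x4 is true.
  10. (x11 \/ x3 \/ ~x7) — ~x7 is true.
  11. (~x11 \/ ~x8) — ~x11 is true.
  12. (~x8 \/ ~x1) — ~x1 is true.
  13. (~x6 \/ ~x2 \/ x12) — x12 is true.
  14. (x8 \/ x3) — x8 is true.
  15. (x2 \/ x12 \/ x10) — x12 is true.
  16. (x9 \/ x10) — x9 is true.
  17. (~x12 \/ ~x1 \/ x8) — x8 is true.
  18. (x3 \/ x6 \/ ~x12) — x6 is true.
  19. (x7 \/ x8 \/ x10) — x8 is true.
  20. (x9 \/ ~x6 \/ ~x5) — x9 is true.
  21. (x8 \/ x4) — x8 is true.
  22. (x1 \/ x12 \/ x3) — x12 is true.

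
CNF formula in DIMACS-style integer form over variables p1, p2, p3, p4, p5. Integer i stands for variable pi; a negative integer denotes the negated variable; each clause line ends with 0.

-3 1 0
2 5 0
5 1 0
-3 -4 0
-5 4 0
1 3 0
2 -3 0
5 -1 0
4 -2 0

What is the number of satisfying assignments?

Satisfying assignments:
  p1=1 p2=0 p3=0 p4=1 p5=1
  p1=1 p2=1 p3=0 p4=1 p5=1
Count: 2.

2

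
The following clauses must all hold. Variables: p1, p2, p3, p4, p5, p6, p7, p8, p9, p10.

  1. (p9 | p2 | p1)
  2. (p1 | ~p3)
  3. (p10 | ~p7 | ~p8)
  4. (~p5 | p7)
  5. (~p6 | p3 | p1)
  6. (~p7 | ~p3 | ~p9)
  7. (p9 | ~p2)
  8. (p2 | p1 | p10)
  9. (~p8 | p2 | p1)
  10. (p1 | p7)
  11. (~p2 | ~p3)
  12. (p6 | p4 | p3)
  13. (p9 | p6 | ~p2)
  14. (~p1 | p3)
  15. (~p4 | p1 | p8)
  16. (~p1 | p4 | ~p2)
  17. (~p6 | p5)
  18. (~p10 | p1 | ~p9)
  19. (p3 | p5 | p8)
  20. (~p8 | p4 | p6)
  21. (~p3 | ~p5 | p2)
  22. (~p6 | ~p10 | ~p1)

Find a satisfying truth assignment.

p1=T  p2=F  p3=T  p4=T  p5=F  p6=F  p7=F  p8=F  p9=T  p10=T

Set p1 = True and propagate.
  then p3 is forced to True.
  then p2 is forced to False.
  then p5 is forced to False.
  then p6 is forced to False.
Branch on p4: take p4 = True.
Try p7 = False.
p8, p9, p10 are now unconstrained; take p8 = False, p9 = True, p10 = True.
Every clause has at least one true literal under this assignment.
Check each clause:
  1. (p9 | p2 | p1) — p1 is true.
  2. (p1 | ~p3) — p1 is true.
  3. (~p7 | p10 | ~p8) — ~p8 is true.
  4. (~p5 | p7) — ~p5 is true.
  5. (p1 | ~p6 | p3) — p1 is true.
  6. (~p9 | ~p3 | ~p7) — ~p7 is true.
  7. (p9 | ~p2) — p9 is true.
  8. (p10 | p2 | p1) — p1 is true.
  9. (p1 | ~p8 | p2) — ~p8 is true.
  10. (p7 | p1) — p1 is true.
  11. (~p2 | ~p3) — ~p2 is true.
  12. (p6 | p4 | p3) — p3 is true.
  13. (p6 | ~p2 | p9) — p9 is true.
  14. (~p1 | p3) — p3 is true.
  15. (~p4 | p1 | p8) — p1 is true.
  16. (p4 | ~p2 | ~p1) — p4 is true.
  17. (p5 | ~p6) — ~p6 is true.
  18. (p1 | ~p10 | ~p9) — p1 is true.
  19. (p3 | p5 | p8) — p3 is true.
  20. (p4 | ~p8 | p6) — ~p8 is true.
  21. (~p5 | p2 | ~p3) — ~p5 is true.
  22. (~p10 | ~p6 | ~p1) — ~p6 is true.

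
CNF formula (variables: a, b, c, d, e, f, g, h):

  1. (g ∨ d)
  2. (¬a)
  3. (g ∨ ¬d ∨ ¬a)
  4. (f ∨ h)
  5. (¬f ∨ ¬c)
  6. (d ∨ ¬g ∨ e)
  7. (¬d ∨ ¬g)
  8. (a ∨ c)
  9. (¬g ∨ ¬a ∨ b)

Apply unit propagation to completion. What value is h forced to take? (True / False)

True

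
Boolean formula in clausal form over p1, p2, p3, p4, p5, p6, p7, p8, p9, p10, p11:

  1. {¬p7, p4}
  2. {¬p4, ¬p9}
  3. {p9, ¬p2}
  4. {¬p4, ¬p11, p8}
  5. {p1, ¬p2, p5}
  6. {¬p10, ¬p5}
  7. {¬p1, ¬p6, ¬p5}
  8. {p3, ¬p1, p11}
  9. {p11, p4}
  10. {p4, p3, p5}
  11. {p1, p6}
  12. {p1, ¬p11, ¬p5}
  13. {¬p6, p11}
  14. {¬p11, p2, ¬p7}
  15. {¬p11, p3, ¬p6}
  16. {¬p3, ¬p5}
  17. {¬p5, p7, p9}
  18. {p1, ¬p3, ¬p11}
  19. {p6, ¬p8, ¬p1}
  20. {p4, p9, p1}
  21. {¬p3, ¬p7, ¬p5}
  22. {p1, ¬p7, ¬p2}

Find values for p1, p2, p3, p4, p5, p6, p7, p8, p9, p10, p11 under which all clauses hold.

Branch on p1: take p1 = True.
Branch on p2: take p2 = False.
The remaining clauses are satisfied by p3 = True, p4 = True, p5 = False, p6 = True, p7 = False, p8 = True, p9 = False, p10 = True, p11 = True.

p1=1, p2=0, p3=1, p4=1, p5=0, p6=1, p7=0, p8=1, p9=0, p10=1, p11=1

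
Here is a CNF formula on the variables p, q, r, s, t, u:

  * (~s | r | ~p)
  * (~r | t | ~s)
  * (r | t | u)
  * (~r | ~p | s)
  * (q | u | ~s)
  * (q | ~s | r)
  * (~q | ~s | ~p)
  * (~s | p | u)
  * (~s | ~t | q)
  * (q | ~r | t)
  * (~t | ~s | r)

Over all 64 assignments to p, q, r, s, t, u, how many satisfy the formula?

20

Case analysis on s and r:
  s=1, r=1: remaining (p,q,t,u) ∈ {(0,1,1,1)} — 1.
  s=1, r=0: remaining (p,q,t,u) ∈ {(0,1,0,1)} — 1.
  s=0, r=1: u free; 3 ways for (p,q,t) × 2^1 = 6.
  s=0, r=0: p, q free; 3 ways for (t,u) × 2^2 = 12.
Total: 1 + 1 + 6 + 12 = 20.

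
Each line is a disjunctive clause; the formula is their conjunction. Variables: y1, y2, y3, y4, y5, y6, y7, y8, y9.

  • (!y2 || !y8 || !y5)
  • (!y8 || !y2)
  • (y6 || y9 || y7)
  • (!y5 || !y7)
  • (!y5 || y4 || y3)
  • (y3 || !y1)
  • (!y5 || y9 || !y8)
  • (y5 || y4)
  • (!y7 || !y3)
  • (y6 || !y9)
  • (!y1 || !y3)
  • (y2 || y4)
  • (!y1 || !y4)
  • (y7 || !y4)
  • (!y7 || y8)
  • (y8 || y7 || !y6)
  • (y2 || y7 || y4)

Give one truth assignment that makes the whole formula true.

y1 = F  y2 = F  y3 = F  y4 = T  y5 = F  y6 = F  y7 = T  y8 = T  y9 = F

y1 occurs only negated in the remaining clauses — set y1 = False.
Branch on y2: take y2 = False.
  then y4 is forced to True.
  then y7 is forced to True.
  then y5 is forced to False.
  then y3 is forced to False.
  then y8 is forced to True.
Try y6 = False.
  then y9 is forced to False.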